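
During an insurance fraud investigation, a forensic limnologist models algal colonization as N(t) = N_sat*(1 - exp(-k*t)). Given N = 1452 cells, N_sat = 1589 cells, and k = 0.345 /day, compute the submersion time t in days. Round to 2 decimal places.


PMSI from diatom colonization curve:
N / N_sat = 1452 / 1589 = 0.913782
1 - N/N_sat = 0.086218
ln(1 - N/N_sat) = -2.450876
t = -ln(1 - N/N_sat) / k = -(-2.450876) / 0.345 = 7.10 days

7.10


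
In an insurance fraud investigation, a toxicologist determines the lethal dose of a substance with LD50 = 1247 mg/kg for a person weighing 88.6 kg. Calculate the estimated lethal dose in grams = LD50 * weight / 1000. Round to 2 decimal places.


Lethal dose calculation:
Lethal dose = LD50 * body_weight / 1000
= 1247 * 88.6 / 1000
= 110484.2 / 1000
= 110.48 g

110.48


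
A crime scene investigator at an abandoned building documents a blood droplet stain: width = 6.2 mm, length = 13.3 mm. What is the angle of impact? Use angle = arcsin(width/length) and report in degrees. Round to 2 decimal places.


Blood spatter impact angle calculation:
width / length = 6.2 / 13.3 = 0.466165
angle = arcsin(0.466165)
angle = 27.79 degrees

27.79


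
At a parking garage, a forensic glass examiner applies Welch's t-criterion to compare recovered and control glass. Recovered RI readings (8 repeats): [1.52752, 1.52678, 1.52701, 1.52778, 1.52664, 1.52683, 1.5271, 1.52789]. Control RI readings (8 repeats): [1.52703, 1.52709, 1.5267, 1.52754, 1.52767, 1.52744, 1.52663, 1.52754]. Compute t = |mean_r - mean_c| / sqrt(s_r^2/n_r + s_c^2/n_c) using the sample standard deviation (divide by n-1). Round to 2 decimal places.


Welch's t-criterion for glass RI comparison:
Recovered mean = sum / n_r = 12.21755 / 8 = 1.5271937
Control mean = sum / n_c = 12.21764 / 8 = 1.527205
Recovered sample variance s_r^2 = 2.26798e-07
Control sample variance s_c^2 = 1.60771e-07
Welch SE (unpooled) = sqrt(s_r^2/n_r + s_c^2/n_c) = sqrt(2.83498e-08 + 2.00964e-08) = sqrt(4.84462e-08) = 0.000220105
|mean_r - mean_c| = 1.125e-05
t = 1.125e-05 / 0.000220105 = 0.05

0.05


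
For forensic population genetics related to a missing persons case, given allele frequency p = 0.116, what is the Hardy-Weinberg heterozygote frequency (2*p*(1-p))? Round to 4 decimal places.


Hardy-Weinberg heterozygote frequency:
q = 1 - p = 1 - 0.116 = 0.884
2pq = 2 * 0.116 * 0.884 = 0.2051

0.2051


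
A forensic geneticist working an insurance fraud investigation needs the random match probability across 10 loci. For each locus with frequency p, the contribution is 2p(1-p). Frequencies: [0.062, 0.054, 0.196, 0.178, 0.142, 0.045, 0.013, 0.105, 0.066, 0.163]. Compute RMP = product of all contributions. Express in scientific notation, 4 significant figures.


Computing RMP for 10 loci:
Locus 1: 2 * 0.062 * 0.938 = 0.116312
Locus 2: 2 * 0.054 * 0.946 = 0.102168
Locus 3: 2 * 0.196 * 0.804 = 0.315168
Locus 4: 2 * 0.178 * 0.822 = 0.292632
Locus 5: 2 * 0.142 * 0.858 = 0.243672
Locus 6: 2 * 0.045 * 0.955 = 0.08595
Locus 7: 2 * 0.013 * 0.987 = 0.025662
Locus 8: 2 * 0.105 * 0.895 = 0.18795
Locus 9: 2 * 0.066 * 0.934 = 0.123288
Locus 10: 2 * 0.163 * 0.837 = 0.272862
RMP = 3.724e-09

3.724e-09


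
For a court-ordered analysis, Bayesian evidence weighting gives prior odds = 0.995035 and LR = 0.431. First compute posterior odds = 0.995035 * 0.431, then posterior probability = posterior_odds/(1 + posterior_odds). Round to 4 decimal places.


Bayesian evidence evaluation:
Posterior odds = prior_odds * LR = 0.995035 * 0.431 = 0.4288601
Posterior probability = posterior_odds / (1 + posterior_odds)
= 0.4288601 / (1 + 0.4288601)
= 0.4288601 / 1.4288601
= 0.3001

0.3001


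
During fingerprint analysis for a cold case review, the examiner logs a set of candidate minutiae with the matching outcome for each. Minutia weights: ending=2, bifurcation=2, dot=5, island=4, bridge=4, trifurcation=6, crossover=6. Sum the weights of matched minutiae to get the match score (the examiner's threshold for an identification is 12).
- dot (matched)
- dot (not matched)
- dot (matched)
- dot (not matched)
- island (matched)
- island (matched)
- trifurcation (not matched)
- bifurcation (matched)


Weighted minutiae match score:
  dot: matched, +5 (running total 5)
  dot: not matched, +0
  dot: matched, +5 (running total 10)
  dot: not matched, +0
  island: matched, +4 (running total 14)
  island: matched, +4 (running total 18)
  trifurcation: not matched, +0
  bifurcation: matched, +2 (running total 20)
Total score = 20
Threshold = 12; verdict = identification

20


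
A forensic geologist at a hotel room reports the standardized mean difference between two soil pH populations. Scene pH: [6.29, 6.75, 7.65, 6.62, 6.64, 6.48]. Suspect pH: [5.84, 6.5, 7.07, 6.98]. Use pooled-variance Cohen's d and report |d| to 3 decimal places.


Pooled-variance Cohen's d for soil pH comparison:
Scene mean = 40.43 / 6 = 6.738333
Suspect mean = 26.39 / 4 = 6.5975
Scene sample variance s_s^2 = 0.224537
Suspect sample variance s_c^2 = 0.317625
Pooled variance = ((n_s-1)*s_s^2 + (n_c-1)*s_c^2) / (n_s + n_c - 2) = 0.259445
Pooled SD = sqrt(0.259445) = 0.509357
Mean difference = 0.140833
|d| = |0.140833| / 0.509357 = 0.276

0.276


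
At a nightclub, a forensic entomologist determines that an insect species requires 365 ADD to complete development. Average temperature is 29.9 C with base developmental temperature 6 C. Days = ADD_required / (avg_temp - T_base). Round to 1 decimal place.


Insect development time:
Effective temperature = avg_temp - T_base = 29.9 - 6 = 23.9 C
Days = ADD / effective_temp = 365 / 23.9 = 15.3 days

15.3


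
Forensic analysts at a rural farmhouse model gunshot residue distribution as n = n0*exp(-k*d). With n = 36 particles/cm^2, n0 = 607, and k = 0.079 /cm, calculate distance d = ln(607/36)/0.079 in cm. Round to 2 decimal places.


GSR distance calculation:
n0/n = 607 / 36 = 16.861111
ln(n0/n) = 2.82501
d = 2.82501 / 0.079 = 35.76 cm

35.76


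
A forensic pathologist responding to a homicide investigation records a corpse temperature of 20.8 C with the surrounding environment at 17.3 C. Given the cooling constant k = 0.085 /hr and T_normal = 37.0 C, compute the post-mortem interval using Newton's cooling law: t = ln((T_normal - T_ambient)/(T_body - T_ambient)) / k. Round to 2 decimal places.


Using Newton's law of cooling:
t = ln((T_normal - T_ambient) / (T_body - T_ambient)) / k
T_normal - T_ambient = 19.7
T_body - T_ambient = 3.5
Ratio = 5.628571
ln(ratio) = 1.727856
t = 1.727856 / 0.085 = 20.33 hours

20.33


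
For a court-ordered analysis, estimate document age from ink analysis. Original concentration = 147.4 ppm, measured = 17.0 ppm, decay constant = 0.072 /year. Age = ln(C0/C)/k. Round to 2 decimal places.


Document age estimation:
C0/C = 147.4 / 17.0 = 8.670588
ln(C0/C) = 2.159937
t = 2.159937 / 0.072 = 30.00 years

30.00


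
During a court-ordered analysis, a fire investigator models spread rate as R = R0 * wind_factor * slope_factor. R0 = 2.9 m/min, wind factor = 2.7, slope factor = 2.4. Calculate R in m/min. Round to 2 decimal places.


Fire spread rate calculation:
R = R0 * wind_factor * slope_factor
= 2.9 * 2.7 * 2.4
= 7.83 * 2.4
= 18.79 m/min

18.79


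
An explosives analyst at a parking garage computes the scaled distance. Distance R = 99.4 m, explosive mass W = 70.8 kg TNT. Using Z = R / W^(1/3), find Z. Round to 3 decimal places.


Scaled distance calculation:
W^(1/3) = 70.8^(1/3) = 4.136926
Z = R / W^(1/3) = 99.4 / 4.136926
Z = 24.028 m/kg^(1/3)

24.028


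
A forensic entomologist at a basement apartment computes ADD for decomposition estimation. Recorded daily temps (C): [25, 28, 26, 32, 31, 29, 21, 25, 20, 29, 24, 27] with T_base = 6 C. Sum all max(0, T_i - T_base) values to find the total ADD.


Computing ADD day by day:
Day 1: max(0, 25 - 6) = 19
Day 2: max(0, 28 - 6) = 22
Day 3: max(0, 26 - 6) = 20
Day 4: max(0, 32 - 6) = 26
Day 5: max(0, 31 - 6) = 25
Day 6: max(0, 29 - 6) = 23
Day 7: max(0, 21 - 6) = 15
Day 8: max(0, 25 - 6) = 19
Day 9: max(0, 20 - 6) = 14
Day 10: max(0, 29 - 6) = 23
Day 11: max(0, 24 - 6) = 18
Day 12: max(0, 27 - 6) = 21
Total ADD = 245

245


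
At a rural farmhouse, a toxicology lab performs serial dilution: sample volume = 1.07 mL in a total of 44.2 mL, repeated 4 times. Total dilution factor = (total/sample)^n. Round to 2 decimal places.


Dilution factor calculation:
Single dilution = V_total / V_sample = 44.2 / 1.07 ≈ 41.308411
Number of dilutions = 4
Total DF = (44.2 / 1.07)^4 (full precision, rounded at the end) = 2911749.21

2911749.21


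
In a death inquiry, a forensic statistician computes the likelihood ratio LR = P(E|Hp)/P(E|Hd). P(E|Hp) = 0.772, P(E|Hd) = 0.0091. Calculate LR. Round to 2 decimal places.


Likelihood ratio calculation:
LR = P(E|Hp) / P(E|Hd)
LR = 0.772 / 0.0091
LR = 84.84

84.84


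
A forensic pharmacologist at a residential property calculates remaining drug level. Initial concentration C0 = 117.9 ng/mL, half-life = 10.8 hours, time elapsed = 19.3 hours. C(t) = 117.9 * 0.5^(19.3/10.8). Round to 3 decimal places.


Drug concentration decay:
Number of half-lives = t / t_half = 19.3 / 10.8 = 1.787037
Decay factor = 0.5^1.787037 = 0.28976656
C(t) = 117.9 * 0.28976656 = 34.163 ng/mL

34.163


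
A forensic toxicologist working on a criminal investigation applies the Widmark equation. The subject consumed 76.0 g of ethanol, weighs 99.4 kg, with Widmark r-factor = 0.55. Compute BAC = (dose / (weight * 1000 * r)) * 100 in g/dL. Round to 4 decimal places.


Applying the Widmark formula:
BAC = (dose_g / (body_wt * 1000 * r)) * 100
Denominator = 99.4 * 1000 * 0.55 = 54670
BAC = (76.0 / 54670) * 100
BAC = 0.1390 g/dL

0.1390


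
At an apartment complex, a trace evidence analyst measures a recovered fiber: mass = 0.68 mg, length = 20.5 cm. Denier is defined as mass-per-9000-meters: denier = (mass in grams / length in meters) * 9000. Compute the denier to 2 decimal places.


Denier calculation:
Mass in grams = 0.68 mg / 1000 = 0.00068 g
Length in meters = 20.5 cm / 100 = 0.205 m
Linear density = mass / length = 0.00068 / 0.205 = 0.00331707 g/m
Denier = (g/m) * 9000 = 0.00331707 * 9000 = 29.85

29.85


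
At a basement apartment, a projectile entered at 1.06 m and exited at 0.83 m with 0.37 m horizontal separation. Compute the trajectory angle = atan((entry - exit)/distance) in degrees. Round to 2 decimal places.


Bullet trajectory angle:
Height difference = 1.06 - 0.83 = 0.23 m
angle = atan(0.23 / 0.37)
angle = atan(0.621622)
angle = 31.87 degrees

31.87


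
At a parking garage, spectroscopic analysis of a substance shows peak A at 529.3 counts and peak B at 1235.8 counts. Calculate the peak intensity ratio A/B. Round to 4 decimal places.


Spectral peak ratio:
Peak A = 529.3 counts
Peak B = 1235.8 counts
Ratio = 529.3 / 1235.8 = 0.4283

0.4283


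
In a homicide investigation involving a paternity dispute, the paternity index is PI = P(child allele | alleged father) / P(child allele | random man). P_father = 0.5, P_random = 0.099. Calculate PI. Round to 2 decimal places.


Paternity Index calculation:
PI = P(allele|father) / P(allele|random)
PI = 0.5 / 0.099
PI = 5.05

5.05


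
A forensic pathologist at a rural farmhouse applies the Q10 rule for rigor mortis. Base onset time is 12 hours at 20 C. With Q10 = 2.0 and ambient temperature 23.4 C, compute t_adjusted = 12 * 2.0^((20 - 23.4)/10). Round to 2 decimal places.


Rigor mortis time adjustment:
Exponent = (T_ref - T_actual) / 10 = (20 - 23.4) / 10 = -0.34
Q10 factor = 2.0^-0.34 = 0.79004
t_adjusted = 12 * 0.79004 = 9.48 hours

9.48


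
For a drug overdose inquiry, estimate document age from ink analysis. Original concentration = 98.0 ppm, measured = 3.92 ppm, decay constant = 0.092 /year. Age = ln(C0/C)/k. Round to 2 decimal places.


Document age estimation:
C0/C = 98.0 / 3.92 = 25
ln(C0/C) = 3.218876
t = 3.218876 / 0.092 = 34.99 years

34.99


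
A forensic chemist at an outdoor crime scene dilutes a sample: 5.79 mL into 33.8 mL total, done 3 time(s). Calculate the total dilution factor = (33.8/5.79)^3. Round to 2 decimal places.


Dilution factor calculation:
Single dilution = V_total / V_sample = 33.8 / 5.79 ≈ 5.837651
Number of dilutions = 3
Total DF = (33.8 / 5.79)^3 (full precision, rounded at the end) = 198.94

198.94


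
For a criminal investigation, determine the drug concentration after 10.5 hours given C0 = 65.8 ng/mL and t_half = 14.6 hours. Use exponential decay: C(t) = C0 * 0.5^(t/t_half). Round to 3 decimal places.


Drug concentration decay:
Number of half-lives = t / t_half = 10.5 / 14.6 = 0.719178
Decay factor = 0.5^0.719178 = 0.60744344
C(t) = 65.8 * 0.60744344 = 39.970 ng/mL

39.970


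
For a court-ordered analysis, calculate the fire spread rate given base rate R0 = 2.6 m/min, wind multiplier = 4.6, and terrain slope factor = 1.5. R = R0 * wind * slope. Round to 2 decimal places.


Fire spread rate calculation:
R = R0 * wind_factor * slope_factor
= 2.6 * 4.6 * 1.5
= 11.96 * 1.5
= 17.94 m/min

17.94


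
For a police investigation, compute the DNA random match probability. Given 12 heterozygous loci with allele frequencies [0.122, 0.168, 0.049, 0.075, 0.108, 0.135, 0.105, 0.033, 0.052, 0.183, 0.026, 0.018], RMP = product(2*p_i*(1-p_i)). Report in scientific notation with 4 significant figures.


Computing RMP for 12 loci:
Locus 1: 2 * 0.122 * 0.878 = 0.214232
Locus 2: 2 * 0.168 * 0.832 = 0.279552
Locus 3: 2 * 0.049 * 0.951 = 0.093198
Locus 4: 2 * 0.075 * 0.925 = 0.13875
Locus 5: 2 * 0.108 * 0.892 = 0.192672
Locus 6: 2 * 0.135 * 0.865 = 0.23355
Locus 7: 2 * 0.105 * 0.895 = 0.18795
Locus 8: 2 * 0.033 * 0.967 = 0.063822
Locus 9: 2 * 0.052 * 0.948 = 0.098592
Locus 10: 2 * 0.183 * 0.817 = 0.299022
Locus 11: 2 * 0.026 * 0.974 = 0.050648
Locus 12: 2 * 0.018 * 0.982 = 0.035352
RMP = 2.207e-11

2.207e-11


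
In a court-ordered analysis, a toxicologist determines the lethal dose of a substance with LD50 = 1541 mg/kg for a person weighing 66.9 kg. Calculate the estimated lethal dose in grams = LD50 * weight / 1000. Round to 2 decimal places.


Lethal dose calculation:
Lethal dose = LD50 * body_weight / 1000
= 1541 * 66.9 / 1000
= 103092.9 / 1000
= 103.09 g

103.09


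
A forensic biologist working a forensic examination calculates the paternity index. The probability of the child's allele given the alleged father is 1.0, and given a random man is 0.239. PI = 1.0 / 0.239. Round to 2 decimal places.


Paternity Index calculation:
PI = P(allele|father) / P(allele|random)
PI = 1.0 / 0.239
PI = 4.18

4.18


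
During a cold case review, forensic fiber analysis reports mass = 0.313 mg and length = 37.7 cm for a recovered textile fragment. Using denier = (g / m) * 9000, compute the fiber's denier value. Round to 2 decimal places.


Denier calculation:
Mass in grams = 0.313 mg / 1000 = 0.000313 g
Length in meters = 37.7 cm / 100 = 0.377 m
Linear density = mass / length = 0.000313 / 0.377 = 0.00083024 g/m
Denier = (g/m) * 9000 = 0.00083024 * 9000 = 7.47

7.47


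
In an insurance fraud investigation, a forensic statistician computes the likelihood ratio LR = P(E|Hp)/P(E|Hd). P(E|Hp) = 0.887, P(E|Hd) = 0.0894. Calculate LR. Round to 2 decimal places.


Likelihood ratio calculation:
LR = P(E|Hp) / P(E|Hd)
LR = 0.887 / 0.0894
LR = 9.92

9.92


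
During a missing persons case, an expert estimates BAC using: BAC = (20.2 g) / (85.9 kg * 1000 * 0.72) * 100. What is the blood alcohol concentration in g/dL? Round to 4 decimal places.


Applying the Widmark formula:
BAC = (dose_g / (body_wt * 1000 * r)) * 100
Denominator = 85.9 * 1000 * 0.72 = 61848
BAC = (20.2 / 61848) * 100
BAC = 0.0327 g/dL

0.0327


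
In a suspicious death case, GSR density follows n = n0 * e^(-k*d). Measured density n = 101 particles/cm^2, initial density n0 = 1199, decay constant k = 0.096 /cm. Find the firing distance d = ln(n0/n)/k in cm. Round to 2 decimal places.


GSR distance calculation:
n0/n = 1199 / 101 = 11.871287
ln(n0/n) = 2.474123
d = 2.474123 / 0.096 = 25.77 cm

25.77


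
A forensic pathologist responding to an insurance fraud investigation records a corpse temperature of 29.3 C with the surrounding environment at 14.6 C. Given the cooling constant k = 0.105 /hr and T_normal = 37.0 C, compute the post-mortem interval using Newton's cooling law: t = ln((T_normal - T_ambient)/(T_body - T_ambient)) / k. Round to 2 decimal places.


Using Newton's law of cooling:
t = ln((T_normal - T_ambient) / (T_body - T_ambient)) / k
T_normal - T_ambient = 22.4
T_body - T_ambient = 14.7
Ratio = 1.52381
ln(ratio) = 0.421214
t = 0.421214 / 0.105 = 4.01 hours

4.01


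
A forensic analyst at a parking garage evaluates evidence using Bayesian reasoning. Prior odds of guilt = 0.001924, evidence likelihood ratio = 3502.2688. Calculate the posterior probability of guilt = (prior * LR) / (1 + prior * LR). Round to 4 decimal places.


Bayesian evidence evaluation:
Posterior odds = prior_odds * LR = 0.001924 * 3502.2688 = 6.738365
Posterior probability = posterior_odds / (1 + posterior_odds)
= 6.738365 / (1 + 6.738365)
= 6.738365 / 7.738365
= 0.8708

0.8708


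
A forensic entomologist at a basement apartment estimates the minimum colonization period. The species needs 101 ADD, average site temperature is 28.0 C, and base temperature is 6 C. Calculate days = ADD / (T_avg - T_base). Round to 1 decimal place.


Insect development time:
Effective temperature = avg_temp - T_base = 28.0 - 6 = 22.0 C
Days = ADD / effective_temp = 101 / 22.0 = 4.6 days

4.6


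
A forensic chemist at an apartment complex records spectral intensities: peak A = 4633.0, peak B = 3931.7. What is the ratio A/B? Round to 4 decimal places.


Spectral peak ratio:
Peak A = 4633.0 counts
Peak B = 3931.7 counts
Ratio = 4633.0 / 3931.7 = 1.1784

1.1784


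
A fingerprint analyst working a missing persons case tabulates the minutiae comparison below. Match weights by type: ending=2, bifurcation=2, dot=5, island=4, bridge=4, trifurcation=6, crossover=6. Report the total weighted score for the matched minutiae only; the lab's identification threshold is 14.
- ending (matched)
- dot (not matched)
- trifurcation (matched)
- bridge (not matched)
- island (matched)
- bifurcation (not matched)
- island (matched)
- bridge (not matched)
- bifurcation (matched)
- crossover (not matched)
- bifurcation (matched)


Weighted minutiae match score:
  ending: matched, +2 (running total 2)
  dot: not matched, +0
  trifurcation: matched, +6 (running total 8)
  bridge: not matched, +0
  island: matched, +4 (running total 12)
  bifurcation: not matched, +0
  island: matched, +4 (running total 16)
  bridge: not matched, +0
  bifurcation: matched, +2 (running total 18)
  crossover: not matched, +0
  bifurcation: matched, +2 (running total 20)
Total score = 20
Threshold = 14; verdict = identification

20


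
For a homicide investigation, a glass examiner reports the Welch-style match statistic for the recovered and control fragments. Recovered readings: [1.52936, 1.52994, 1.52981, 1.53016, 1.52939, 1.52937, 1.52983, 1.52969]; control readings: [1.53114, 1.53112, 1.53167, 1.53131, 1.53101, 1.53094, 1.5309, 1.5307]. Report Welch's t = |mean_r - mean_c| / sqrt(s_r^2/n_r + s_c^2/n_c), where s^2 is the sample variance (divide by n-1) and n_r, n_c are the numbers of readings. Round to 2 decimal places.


Welch's t-criterion for glass RI comparison:
Recovered mean = sum / n_r = 12.23755 / 8 = 1.5296938
Control mean = sum / n_c = 12.24879 / 8 = 1.5310987
Recovered sample variance s_r^2 = 8.83696e-08
Control sample variance s_c^2 = 8.63839e-08
Welch SE (unpooled) = sqrt(s_r^2/n_r + s_c^2/n_c) = sqrt(1.10462e-08 + 1.0798e-08) = sqrt(2.18442e-08) = 0.000147798
|mean_r - mean_c| = 0.001405
t = 0.001405 / 0.000147798 = 9.51

9.51


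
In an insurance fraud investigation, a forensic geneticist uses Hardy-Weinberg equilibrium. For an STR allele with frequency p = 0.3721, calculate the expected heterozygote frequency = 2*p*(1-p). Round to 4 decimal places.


Hardy-Weinberg heterozygote frequency:
q = 1 - p = 1 - 0.3721 = 0.6279
2pq = 2 * 0.3721 * 0.6279 = 0.4673

0.4673


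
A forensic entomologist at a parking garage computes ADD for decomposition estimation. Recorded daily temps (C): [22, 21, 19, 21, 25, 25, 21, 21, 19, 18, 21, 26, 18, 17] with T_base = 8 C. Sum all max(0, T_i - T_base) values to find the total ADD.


Computing ADD day by day:
Day 1: max(0, 22 - 8) = 14
Day 2: max(0, 21 - 8) = 13
Day 3: max(0, 19 - 8) = 11
Day 4: max(0, 21 - 8) = 13
Day 5: max(0, 25 - 8) = 17
Day 6: max(0, 25 - 8) = 17
Day 7: max(0, 21 - 8) = 13
Day 8: max(0, 21 - 8) = 13
Day 9: max(0, 19 - 8) = 11
Day 10: max(0, 18 - 8) = 10
Day 11: max(0, 21 - 8) = 13
Day 12: max(0, 26 - 8) = 18
Day 13: max(0, 18 - 8) = 10
Day 14: max(0, 17 - 8) = 9
Total ADD = 182

182


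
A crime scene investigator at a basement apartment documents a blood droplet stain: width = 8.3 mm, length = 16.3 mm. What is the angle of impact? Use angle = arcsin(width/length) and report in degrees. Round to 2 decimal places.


Blood spatter impact angle calculation:
width / length = 8.3 / 16.3 = 0.509202
angle = arcsin(0.509202)
angle = 30.61 degrees

30.61


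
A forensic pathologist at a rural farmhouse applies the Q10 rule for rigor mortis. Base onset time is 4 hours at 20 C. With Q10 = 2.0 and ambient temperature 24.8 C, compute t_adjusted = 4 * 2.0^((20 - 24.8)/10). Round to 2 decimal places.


Rigor mortis time adjustment:
Exponent = (T_ref - T_actual) / 10 = (20 - 24.8) / 10 = -0.48
Q10 factor = 2.0^-0.48 = 0.71698
t_adjusted = 4 * 0.71698 = 2.87 hours

2.87


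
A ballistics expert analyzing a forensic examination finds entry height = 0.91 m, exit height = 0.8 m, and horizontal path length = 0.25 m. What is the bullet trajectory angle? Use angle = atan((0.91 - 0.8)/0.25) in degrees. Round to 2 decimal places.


Bullet trajectory angle:
Height difference = 0.91 - 0.8 = 0.11 m
angle = atan(0.11 / 0.25)
angle = atan(0.44)
angle = 23.75 degrees

23.75


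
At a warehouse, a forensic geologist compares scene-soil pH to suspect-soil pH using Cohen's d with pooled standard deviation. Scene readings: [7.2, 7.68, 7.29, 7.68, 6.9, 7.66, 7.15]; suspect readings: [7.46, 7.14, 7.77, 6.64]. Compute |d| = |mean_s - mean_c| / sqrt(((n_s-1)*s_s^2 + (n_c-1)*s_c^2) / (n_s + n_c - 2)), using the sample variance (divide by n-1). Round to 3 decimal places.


Pooled-variance Cohen's d for soil pH comparison:
Scene mean = 51.56 / 7 = 7.365714
Suspect mean = 29.01 / 4 = 7.2525
Scene sample variance s_s^2 = 0.096795
Suspect sample variance s_c^2 = 0.232892
Pooled variance = ((n_s-1)*s_s^2 + (n_c-1)*s_c^2) / (n_s + n_c - 2) = 0.142161
Pooled SD = sqrt(0.142161) = 0.377042
Mean difference = 0.113214
|d| = |0.113214| / 0.377042 = 0.300

0.300


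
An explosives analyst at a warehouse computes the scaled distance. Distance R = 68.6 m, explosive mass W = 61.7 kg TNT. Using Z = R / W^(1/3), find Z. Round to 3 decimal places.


Scaled distance calculation:
W^(1/3) = 61.7^(1/3) = 3.951498
Z = R / W^(1/3) = 68.6 / 3.951498
Z = 17.361 m/kg^(1/3)

17.361


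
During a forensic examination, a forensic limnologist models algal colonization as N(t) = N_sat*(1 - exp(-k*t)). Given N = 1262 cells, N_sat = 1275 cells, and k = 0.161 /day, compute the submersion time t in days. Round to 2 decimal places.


PMSI from diatom colonization curve:
N / N_sat = 1262 / 1275 = 0.989804
1 - N/N_sat = 0.010196
ln(1 - N/N_sat) = -4.58576
t = -ln(1 - N/N_sat) / k = -(-4.58576) / 0.161 = 28.48 days

28.48


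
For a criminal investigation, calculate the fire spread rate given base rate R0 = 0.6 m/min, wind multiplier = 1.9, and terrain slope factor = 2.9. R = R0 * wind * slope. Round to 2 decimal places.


Fire spread rate calculation:
R = R0 * wind_factor * slope_factor
= 0.6 * 1.9 * 2.9
= 1.14 * 2.9
= 3.31 m/min

3.31


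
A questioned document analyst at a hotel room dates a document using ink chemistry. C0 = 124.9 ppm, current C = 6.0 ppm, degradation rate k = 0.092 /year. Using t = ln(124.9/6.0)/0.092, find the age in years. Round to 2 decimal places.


Document age estimation:
C0/C = 124.9 / 6.0 = 20.816667
ln(C0/C) = 3.035754
t = 3.035754 / 0.092 = 33.00 years

33.00


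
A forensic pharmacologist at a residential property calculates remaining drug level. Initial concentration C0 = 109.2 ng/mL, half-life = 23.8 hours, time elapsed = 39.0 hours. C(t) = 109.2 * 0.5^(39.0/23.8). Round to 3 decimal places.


Drug concentration decay:
Number of half-lives = t / t_half = 39.0 / 23.8 = 1.638655
Decay factor = 0.5^1.638655 = 0.32115574
C(t) = 109.2 * 0.32115574 = 35.070 ng/mL

35.070


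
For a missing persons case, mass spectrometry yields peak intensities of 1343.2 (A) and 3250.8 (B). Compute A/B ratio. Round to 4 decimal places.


Spectral peak ratio:
Peak A = 1343.2 counts
Peak B = 3250.8 counts
Ratio = 1343.2 / 3250.8 = 0.4132

0.4132


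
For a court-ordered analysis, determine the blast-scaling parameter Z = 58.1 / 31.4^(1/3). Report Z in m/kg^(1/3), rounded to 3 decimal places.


Scaled distance calculation:
W^(1/3) = 31.4^(1/3) = 3.154834
Z = R / W^(1/3) = 58.1 / 3.154834
Z = 18.416 m/kg^(1/3)

18.416


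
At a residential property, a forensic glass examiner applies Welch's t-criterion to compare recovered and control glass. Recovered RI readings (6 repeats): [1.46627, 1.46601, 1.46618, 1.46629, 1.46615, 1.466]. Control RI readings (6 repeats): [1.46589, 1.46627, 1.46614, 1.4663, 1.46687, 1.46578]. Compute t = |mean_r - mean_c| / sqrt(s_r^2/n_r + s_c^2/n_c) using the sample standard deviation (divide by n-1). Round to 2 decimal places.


Welch's t-criterion for glass RI comparison:
Recovered mean = sum / n_r = 8.7969 / 6 = 1.46615
Control mean = sum / n_c = 8.79725 / 6 = 1.4662083
Recovered sample variance s_r^2 = 1.54e-08
Control sample variance s_c^2 = 1.47897e-07
Welch SE (unpooled) = sqrt(s_r^2/n_r + s_c^2/n_c) = sqrt(2.56667e-09 + 2.46494e-08) = sqrt(2.72161e-08) = 0.000164973
|mean_r - mean_c| = 5.83333e-05
t = 5.83333e-05 / 0.000164973 = 0.35

0.35


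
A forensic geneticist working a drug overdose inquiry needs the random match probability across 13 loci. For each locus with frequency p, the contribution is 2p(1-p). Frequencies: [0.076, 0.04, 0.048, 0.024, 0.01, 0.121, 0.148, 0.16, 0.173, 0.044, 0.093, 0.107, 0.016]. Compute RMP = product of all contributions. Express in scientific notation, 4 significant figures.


Computing RMP for 13 loci:
Locus 1: 2 * 0.076 * 0.924 = 0.140448
Locus 2: 2 * 0.04 * 0.96 = 0.0768
Locus 3: 2 * 0.048 * 0.952 = 0.091392
Locus 4: 2 * 0.024 * 0.976 = 0.046848
Locus 5: 2 * 0.01 * 0.99 = 0.0198
Locus 6: 2 * 0.121 * 0.879 = 0.212718
Locus 7: 2 * 0.148 * 0.852 = 0.252192
Locus 8: 2 * 0.16 * 0.84 = 0.2688
Locus 9: 2 * 0.173 * 0.827 = 0.286142
Locus 10: 2 * 0.044 * 0.956 = 0.084128
Locus 11: 2 * 0.093 * 0.907 = 0.168702
Locus 12: 2 * 0.107 * 0.893 = 0.191102
Locus 13: 2 * 0.016 * 0.984 = 0.031488
RMP = 3.222e-13

3.222e-13


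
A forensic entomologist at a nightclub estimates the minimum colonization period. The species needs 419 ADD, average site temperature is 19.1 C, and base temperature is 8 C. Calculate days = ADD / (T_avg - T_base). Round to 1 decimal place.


Insect development time:
Effective temperature = avg_temp - T_base = 19.1 - 8 = 11.1 C
Days = ADD / effective_temp = 419 / 11.1 = 37.7 days

37.7


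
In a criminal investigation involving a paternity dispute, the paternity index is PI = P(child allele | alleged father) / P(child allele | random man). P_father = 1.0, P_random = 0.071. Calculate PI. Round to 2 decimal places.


Paternity Index calculation:
PI = P(allele|father) / P(allele|random)
PI = 1.0 / 0.071
PI = 14.08

14.08


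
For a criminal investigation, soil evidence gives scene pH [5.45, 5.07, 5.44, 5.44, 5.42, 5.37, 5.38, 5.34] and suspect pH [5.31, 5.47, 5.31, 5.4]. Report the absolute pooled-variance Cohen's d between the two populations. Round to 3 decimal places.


Pooled-variance Cohen's d for soil pH comparison:
Scene mean = 42.91 / 8 = 5.36375
Suspect mean = 21.49 / 4 = 5.3725
Scene sample variance s_s^2 = 0.015627
Suspect sample variance s_c^2 = 0.006025
Pooled variance = ((n_s-1)*s_s^2 + (n_c-1)*s_c^2) / (n_s + n_c - 2) = 0.012746
Pooled SD = sqrt(0.012746) = 0.112898
Mean difference = -0.00875
|d| = |-0.00875| / 0.112898 = 0.078

0.078


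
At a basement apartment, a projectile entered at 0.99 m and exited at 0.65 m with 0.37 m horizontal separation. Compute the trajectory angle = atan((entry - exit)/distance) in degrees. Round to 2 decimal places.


Bullet trajectory angle:
Height difference = 0.99 - 0.65 = 0.34 m
angle = atan(0.34 / 0.37)
angle = atan(0.918919)
angle = 42.58 degrees

42.58


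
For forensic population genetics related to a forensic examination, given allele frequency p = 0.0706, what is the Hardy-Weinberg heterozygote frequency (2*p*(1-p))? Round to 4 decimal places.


Hardy-Weinberg heterozygote frequency:
q = 1 - p = 1 - 0.0706 = 0.9294
2pq = 2 * 0.0706 * 0.9294 = 0.1312

0.1312


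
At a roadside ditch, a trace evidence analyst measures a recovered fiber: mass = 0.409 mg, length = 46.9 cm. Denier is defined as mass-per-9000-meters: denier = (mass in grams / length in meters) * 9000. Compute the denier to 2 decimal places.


Denier calculation:
Mass in grams = 0.409 mg / 1000 = 0.000409 g
Length in meters = 46.9 cm / 100 = 0.469 m
Linear density = mass / length = 0.000409 / 0.469 = 0.00087207 g/m
Denier = (g/m) * 9000 = 0.00087207 * 9000 = 7.85

7.85


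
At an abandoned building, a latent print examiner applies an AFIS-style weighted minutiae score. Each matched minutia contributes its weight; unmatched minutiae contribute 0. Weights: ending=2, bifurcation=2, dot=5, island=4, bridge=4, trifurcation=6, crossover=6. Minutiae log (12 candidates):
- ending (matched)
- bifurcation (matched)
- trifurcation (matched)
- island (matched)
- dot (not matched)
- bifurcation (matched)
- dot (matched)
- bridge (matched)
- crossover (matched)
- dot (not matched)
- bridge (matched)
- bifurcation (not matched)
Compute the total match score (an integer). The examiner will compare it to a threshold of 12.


Weighted minutiae match score:
  ending: matched, +2 (running total 2)
  bifurcation: matched, +2 (running total 4)
  trifurcation: matched, +6 (running total 10)
  island: matched, +4 (running total 14)
  dot: not matched, +0
  bifurcation: matched, +2 (running total 16)
  dot: matched, +5 (running total 21)
  bridge: matched, +4 (running total 25)
  crossover: matched, +6 (running total 31)
  dot: not matched, +0
  bridge: matched, +4 (running total 35)
  bifurcation: not matched, +0
Total score = 35
Threshold = 12; verdict = identification

35


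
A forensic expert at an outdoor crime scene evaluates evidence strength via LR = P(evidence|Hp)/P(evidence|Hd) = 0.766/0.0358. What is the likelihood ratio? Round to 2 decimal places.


Likelihood ratio calculation:
LR = P(E|Hp) / P(E|Hd)
LR = 0.766 / 0.0358
LR = 21.40

21.40


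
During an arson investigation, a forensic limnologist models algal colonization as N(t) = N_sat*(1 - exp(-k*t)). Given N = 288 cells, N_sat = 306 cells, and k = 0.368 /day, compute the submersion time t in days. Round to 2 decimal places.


PMSI from diatom colonization curve:
N / N_sat = 288 / 306 = 0.941176
1 - N/N_sat = 0.058824
ln(1 - N/N_sat) = -2.833205
t = -ln(1 - N/N_sat) / k = -(-2.833205) / 0.368 = 7.70 days

7.70


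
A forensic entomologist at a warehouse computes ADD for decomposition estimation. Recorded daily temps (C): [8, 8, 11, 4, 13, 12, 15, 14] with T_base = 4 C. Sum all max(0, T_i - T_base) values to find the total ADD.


Computing ADD day by day:
Day 1: max(0, 8 - 4) = 4
Day 2: max(0, 8 - 4) = 4
Day 3: max(0, 11 - 4) = 7
Day 4: max(0, 4 - 4) = 0
Day 5: max(0, 13 - 4) = 9
Day 6: max(0, 12 - 4) = 8
Day 7: max(0, 15 - 4) = 11
Day 8: max(0, 14 - 4) = 10
Total ADD = 53

53


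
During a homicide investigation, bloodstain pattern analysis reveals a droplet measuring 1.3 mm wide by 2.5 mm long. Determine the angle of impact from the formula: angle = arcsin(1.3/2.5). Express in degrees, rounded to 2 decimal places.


Blood spatter impact angle calculation:
width / length = 1.3 / 2.5 = 0.52
angle = arcsin(0.52)
angle = 31.33 degrees

31.33


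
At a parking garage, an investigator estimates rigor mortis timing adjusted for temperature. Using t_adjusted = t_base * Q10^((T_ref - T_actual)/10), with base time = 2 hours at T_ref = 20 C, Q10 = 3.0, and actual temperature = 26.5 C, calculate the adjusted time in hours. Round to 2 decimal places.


Rigor mortis time adjustment:
Exponent = (T_ref - T_actual) / 10 = (20 - 26.5) / 10 = -0.65
Q10 factor = 3.0^-0.65 = 0.48963
t_adjusted = 2 * 0.48963 = 0.98 hours

0.98


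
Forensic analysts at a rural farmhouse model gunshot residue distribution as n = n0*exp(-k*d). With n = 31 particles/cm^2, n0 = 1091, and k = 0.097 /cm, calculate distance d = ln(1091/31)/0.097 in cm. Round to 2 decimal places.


GSR distance calculation:
n0/n = 1091 / 31 = 35.193548
ln(n0/n) = 3.560863
d = 3.560863 / 0.097 = 36.71 cm

36.71


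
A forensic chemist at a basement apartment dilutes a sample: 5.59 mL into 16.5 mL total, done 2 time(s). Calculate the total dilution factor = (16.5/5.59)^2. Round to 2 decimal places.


Dilution factor calculation:
Single dilution = V_total / V_sample = 16.5 / 5.59 ≈ 2.951699
Number of dilutions = 2
Total DF = (16.5 / 5.59)^2 (full precision, rounded at the end) = 8.71

8.71


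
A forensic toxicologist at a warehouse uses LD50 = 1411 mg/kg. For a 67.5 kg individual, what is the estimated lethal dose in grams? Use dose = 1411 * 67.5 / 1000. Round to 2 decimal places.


Lethal dose calculation:
Lethal dose = LD50 * body_weight / 1000
= 1411 * 67.5 / 1000
= 95242.5 / 1000
= 95.24 g

95.24


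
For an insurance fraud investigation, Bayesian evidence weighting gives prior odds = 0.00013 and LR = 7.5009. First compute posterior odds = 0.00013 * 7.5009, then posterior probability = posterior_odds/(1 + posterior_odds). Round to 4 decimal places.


Bayesian evidence evaluation:
Posterior odds = prior_odds * LR = 0.00013 * 7.5009 = 0.000975117
Posterior probability = posterior_odds / (1 + posterior_odds)
= 0.000975117 / (1 + 0.000975117)
= 0.000975117 / 1.000975117
= 0.0010

0.0010


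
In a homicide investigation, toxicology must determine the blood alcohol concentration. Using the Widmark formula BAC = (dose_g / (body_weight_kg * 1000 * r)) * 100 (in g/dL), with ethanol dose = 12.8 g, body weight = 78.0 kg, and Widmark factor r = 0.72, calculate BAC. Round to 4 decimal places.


Applying the Widmark formula:
BAC = (dose_g / (body_wt * 1000 * r)) * 100
Denominator = 78.0 * 1000 * 0.72 = 56160
BAC = (12.8 / 56160) * 100
BAC = 0.0228 g/dL

0.0228


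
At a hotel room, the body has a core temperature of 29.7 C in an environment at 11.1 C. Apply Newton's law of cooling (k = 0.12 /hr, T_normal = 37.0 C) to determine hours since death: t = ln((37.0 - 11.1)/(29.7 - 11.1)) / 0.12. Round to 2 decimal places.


Using Newton's law of cooling:
t = ln((T_normal - T_ambient) / (T_body - T_ambient)) / k
T_normal - T_ambient = 25.9
T_body - T_ambient = 18.6
Ratio = 1.392473
ln(ratio) = 0.331081
t = 0.331081 / 0.12 = 2.76 hours

2.76


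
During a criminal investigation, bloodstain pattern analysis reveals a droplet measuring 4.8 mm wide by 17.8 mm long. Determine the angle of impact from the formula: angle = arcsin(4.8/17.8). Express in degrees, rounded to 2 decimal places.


Blood spatter impact angle calculation:
width / length = 4.8 / 17.8 = 0.269663
angle = arcsin(0.269663)
angle = 15.64 degrees

15.64


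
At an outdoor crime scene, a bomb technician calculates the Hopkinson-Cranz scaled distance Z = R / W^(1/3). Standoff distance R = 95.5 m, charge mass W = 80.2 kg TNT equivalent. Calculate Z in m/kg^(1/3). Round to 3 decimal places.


Scaled distance calculation:
W^(1/3) = 80.2^(1/3) = 4.312457
Z = R / W^(1/3) = 95.5 / 4.312457
Z = 22.145 m/kg^(1/3)

22.145


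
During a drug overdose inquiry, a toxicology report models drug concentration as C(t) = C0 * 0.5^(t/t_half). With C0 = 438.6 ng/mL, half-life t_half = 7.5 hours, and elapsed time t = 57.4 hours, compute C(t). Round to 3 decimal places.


Drug concentration decay:
Number of half-lives = t / t_half = 57.4 / 7.5 = 7.653333
Decay factor = 0.5^7.653333 = 0.00496726
C(t) = 438.6 * 0.00496726 = 2.179 ng/mL

2.179


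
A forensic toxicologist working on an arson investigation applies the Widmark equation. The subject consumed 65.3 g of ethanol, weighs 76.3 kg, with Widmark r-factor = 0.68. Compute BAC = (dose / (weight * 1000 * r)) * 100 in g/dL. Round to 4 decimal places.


Applying the Widmark formula:
BAC = (dose_g / (body_wt * 1000 * r)) * 100
Denominator = 76.3 * 1000 * 0.68 = 51884
BAC = (65.3 / 51884) * 100
BAC = 0.1259 g/dL

0.1259


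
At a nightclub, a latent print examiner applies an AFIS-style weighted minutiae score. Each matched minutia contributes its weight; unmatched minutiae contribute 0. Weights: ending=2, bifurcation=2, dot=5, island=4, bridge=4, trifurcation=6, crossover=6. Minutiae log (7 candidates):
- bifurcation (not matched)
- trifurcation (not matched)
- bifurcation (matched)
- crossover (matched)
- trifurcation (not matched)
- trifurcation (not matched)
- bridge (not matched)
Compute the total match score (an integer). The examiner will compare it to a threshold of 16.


Weighted minutiae match score:
  bifurcation: not matched, +0
  trifurcation: not matched, +0
  bifurcation: matched, +2 (running total 2)
  crossover: matched, +6 (running total 8)
  trifurcation: not matched, +0
  trifurcation: not matched, +0
  bridge: not matched, +0
Total score = 8
Threshold = 16; verdict = inconclusive

8


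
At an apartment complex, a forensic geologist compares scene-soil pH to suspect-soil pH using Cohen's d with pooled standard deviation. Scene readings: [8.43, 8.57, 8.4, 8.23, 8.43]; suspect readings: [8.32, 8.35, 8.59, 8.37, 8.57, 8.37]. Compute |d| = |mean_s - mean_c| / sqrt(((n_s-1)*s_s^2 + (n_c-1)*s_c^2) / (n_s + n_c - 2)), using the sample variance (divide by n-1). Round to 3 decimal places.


Pooled-variance Cohen's d for soil pH comparison:
Scene mean = 42.06 / 5 = 8.412
Suspect mean = 50.57 / 6 = 8.428333
Scene sample variance s_s^2 = 0.01472
Suspect sample variance s_c^2 = 0.014177
Pooled variance = ((n_s-1)*s_s^2 + (n_c-1)*s_c^2) / (n_s + n_c - 2) = 0.014418
Pooled SD = sqrt(0.014418) = 0.120075
Mean difference = -0.016333
|d| = |-0.016333| / 0.120075 = 0.136

0.136


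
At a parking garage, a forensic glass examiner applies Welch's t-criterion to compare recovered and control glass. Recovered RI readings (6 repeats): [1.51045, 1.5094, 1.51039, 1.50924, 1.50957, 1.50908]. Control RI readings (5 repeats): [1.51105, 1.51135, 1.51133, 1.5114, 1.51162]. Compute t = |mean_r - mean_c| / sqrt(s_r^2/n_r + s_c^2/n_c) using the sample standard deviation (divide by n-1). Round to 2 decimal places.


Welch's t-criterion for glass RI comparison:
Recovered mean = sum / n_r = 9.05813 / 6 = 1.5096883
Control mean = sum / n_c = 7.55675 / 5 = 1.51135
Recovered sample variance s_r^2 = 3.48137e-07
Control sample variance s_c^2 = 4.145e-08
Welch SE (unpooled) = sqrt(s_r^2/n_r + s_c^2/n_c) = sqrt(5.80228e-08 + 8.29e-09) = sqrt(6.63128e-08) = 0.000257513
|mean_r - mean_c| = 0.00166167
t = 0.00166167 / 0.000257513 = 6.45

6.45


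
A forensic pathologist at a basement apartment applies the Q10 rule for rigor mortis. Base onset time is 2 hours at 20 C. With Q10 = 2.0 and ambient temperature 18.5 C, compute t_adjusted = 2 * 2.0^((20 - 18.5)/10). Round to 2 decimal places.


Rigor mortis time adjustment:
Exponent = (T_ref - T_actual) / 10 = (20 - 18.5) / 10 = 0.15
Q10 factor = 2.0^0.15 = 1.10957
t_adjusted = 2 * 1.10957 = 2.22 hours

2.22


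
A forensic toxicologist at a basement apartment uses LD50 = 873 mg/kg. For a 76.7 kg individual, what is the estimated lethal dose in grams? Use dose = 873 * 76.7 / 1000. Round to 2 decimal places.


Lethal dose calculation:
Lethal dose = LD50 * body_weight / 1000
= 873 * 76.7 / 1000
= 66959.1 / 1000
= 66.96 g

66.96
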